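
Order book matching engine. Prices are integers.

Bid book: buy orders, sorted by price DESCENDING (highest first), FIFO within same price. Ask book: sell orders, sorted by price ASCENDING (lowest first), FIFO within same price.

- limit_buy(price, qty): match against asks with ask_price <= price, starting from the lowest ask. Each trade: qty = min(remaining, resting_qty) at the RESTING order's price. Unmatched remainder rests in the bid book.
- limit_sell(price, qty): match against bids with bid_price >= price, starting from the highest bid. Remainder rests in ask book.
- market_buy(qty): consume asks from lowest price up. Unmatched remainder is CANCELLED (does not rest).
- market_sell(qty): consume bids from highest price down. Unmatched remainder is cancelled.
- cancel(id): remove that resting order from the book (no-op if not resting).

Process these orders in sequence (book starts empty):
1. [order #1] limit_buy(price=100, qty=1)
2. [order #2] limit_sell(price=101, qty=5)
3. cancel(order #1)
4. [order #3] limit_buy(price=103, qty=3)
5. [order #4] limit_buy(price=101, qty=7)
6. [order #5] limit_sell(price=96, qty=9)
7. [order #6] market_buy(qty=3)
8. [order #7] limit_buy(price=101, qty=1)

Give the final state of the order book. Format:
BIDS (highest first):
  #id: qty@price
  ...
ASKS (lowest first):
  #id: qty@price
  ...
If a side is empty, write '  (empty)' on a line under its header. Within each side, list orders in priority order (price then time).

Answer: BIDS (highest first):
  (empty)
ASKS (lowest first):
  (empty)

Derivation:
After op 1 [order #1] limit_buy(price=100, qty=1): fills=none; bids=[#1:1@100] asks=[-]
After op 2 [order #2] limit_sell(price=101, qty=5): fills=none; bids=[#1:1@100] asks=[#2:5@101]
After op 3 cancel(order #1): fills=none; bids=[-] asks=[#2:5@101]
After op 4 [order #3] limit_buy(price=103, qty=3): fills=#3x#2:3@101; bids=[-] asks=[#2:2@101]
After op 5 [order #4] limit_buy(price=101, qty=7): fills=#4x#2:2@101; bids=[#4:5@101] asks=[-]
After op 6 [order #5] limit_sell(price=96, qty=9): fills=#4x#5:5@101; bids=[-] asks=[#5:4@96]
After op 7 [order #6] market_buy(qty=3): fills=#6x#5:3@96; bids=[-] asks=[#5:1@96]
After op 8 [order #7] limit_buy(price=101, qty=1): fills=#7x#5:1@96; bids=[-] asks=[-]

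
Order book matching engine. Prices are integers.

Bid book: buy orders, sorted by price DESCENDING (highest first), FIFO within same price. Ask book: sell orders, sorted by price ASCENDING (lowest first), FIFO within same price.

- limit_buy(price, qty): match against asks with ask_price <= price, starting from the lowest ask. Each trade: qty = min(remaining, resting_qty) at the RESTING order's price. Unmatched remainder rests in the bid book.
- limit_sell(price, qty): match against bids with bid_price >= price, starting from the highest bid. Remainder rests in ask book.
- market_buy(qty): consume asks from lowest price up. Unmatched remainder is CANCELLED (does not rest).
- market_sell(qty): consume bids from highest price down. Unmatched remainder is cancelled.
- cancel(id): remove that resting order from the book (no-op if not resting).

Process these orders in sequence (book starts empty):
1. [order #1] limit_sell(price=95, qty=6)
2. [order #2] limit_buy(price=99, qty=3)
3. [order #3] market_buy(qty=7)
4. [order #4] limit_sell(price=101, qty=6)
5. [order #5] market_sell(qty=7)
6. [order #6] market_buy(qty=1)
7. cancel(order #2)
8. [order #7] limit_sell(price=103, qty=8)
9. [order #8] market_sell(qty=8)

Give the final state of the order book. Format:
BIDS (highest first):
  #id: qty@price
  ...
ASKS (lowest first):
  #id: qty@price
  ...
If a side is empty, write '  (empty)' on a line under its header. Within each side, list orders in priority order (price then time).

Answer: BIDS (highest first):
  (empty)
ASKS (lowest first):
  #4: 5@101
  #7: 8@103

Derivation:
After op 1 [order #1] limit_sell(price=95, qty=6): fills=none; bids=[-] asks=[#1:6@95]
After op 2 [order #2] limit_buy(price=99, qty=3): fills=#2x#1:3@95; bids=[-] asks=[#1:3@95]
After op 3 [order #3] market_buy(qty=7): fills=#3x#1:3@95; bids=[-] asks=[-]
After op 4 [order #4] limit_sell(price=101, qty=6): fills=none; bids=[-] asks=[#4:6@101]
After op 5 [order #5] market_sell(qty=7): fills=none; bids=[-] asks=[#4:6@101]
After op 6 [order #6] market_buy(qty=1): fills=#6x#4:1@101; bids=[-] asks=[#4:5@101]
After op 7 cancel(order #2): fills=none; bids=[-] asks=[#4:5@101]
After op 8 [order #7] limit_sell(price=103, qty=8): fills=none; bids=[-] asks=[#4:5@101 #7:8@103]
After op 9 [order #8] market_sell(qty=8): fills=none; bids=[-] asks=[#4:5@101 #7:8@103]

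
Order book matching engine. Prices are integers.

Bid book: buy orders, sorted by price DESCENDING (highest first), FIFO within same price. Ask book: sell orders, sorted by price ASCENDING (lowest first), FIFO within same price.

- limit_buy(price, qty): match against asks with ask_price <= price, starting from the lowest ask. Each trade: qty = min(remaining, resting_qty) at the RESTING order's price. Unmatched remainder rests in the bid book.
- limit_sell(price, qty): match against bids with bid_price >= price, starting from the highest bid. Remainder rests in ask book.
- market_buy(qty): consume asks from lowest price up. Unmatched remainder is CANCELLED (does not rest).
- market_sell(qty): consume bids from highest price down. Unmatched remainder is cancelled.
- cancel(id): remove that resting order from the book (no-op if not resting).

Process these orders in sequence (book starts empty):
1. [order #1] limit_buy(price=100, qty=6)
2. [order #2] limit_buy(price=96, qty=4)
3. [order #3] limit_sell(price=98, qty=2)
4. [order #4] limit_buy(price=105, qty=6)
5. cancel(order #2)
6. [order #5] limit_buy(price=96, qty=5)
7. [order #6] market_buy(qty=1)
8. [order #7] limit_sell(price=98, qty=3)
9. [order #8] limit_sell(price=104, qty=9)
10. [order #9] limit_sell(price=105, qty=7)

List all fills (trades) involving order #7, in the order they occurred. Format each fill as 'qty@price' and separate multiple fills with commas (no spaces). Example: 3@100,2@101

After op 1 [order #1] limit_buy(price=100, qty=6): fills=none; bids=[#1:6@100] asks=[-]
After op 2 [order #2] limit_buy(price=96, qty=4): fills=none; bids=[#1:6@100 #2:4@96] asks=[-]
After op 3 [order #3] limit_sell(price=98, qty=2): fills=#1x#3:2@100; bids=[#1:4@100 #2:4@96] asks=[-]
After op 4 [order #4] limit_buy(price=105, qty=6): fills=none; bids=[#4:6@105 #1:4@100 #2:4@96] asks=[-]
After op 5 cancel(order #2): fills=none; bids=[#4:6@105 #1:4@100] asks=[-]
After op 6 [order #5] limit_buy(price=96, qty=5): fills=none; bids=[#4:6@105 #1:4@100 #5:5@96] asks=[-]
After op 7 [order #6] market_buy(qty=1): fills=none; bids=[#4:6@105 #1:4@100 #5:5@96] asks=[-]
After op 8 [order #7] limit_sell(price=98, qty=3): fills=#4x#7:3@105; bids=[#4:3@105 #1:4@100 #5:5@96] asks=[-]
After op 9 [order #8] limit_sell(price=104, qty=9): fills=#4x#8:3@105; bids=[#1:4@100 #5:5@96] asks=[#8:6@104]
After op 10 [order #9] limit_sell(price=105, qty=7): fills=none; bids=[#1:4@100 #5:5@96] asks=[#8:6@104 #9:7@105]

Answer: 3@105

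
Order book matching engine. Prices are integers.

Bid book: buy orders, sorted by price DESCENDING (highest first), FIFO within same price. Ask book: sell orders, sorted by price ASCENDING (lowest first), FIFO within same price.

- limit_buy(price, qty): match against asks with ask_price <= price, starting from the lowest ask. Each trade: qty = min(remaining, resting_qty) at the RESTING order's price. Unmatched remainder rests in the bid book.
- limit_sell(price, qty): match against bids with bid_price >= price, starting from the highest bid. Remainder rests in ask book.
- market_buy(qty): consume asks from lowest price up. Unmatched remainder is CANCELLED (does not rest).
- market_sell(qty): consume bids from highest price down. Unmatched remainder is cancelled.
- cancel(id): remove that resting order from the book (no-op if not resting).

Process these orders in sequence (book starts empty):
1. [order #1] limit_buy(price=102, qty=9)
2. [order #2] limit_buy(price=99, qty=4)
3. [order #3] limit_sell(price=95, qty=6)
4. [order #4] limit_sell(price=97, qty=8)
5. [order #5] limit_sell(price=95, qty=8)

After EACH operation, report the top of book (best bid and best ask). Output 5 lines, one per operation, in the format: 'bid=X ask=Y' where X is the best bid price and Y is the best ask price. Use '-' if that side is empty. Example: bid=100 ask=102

After op 1 [order #1] limit_buy(price=102, qty=9): fills=none; bids=[#1:9@102] asks=[-]
After op 2 [order #2] limit_buy(price=99, qty=4): fills=none; bids=[#1:9@102 #2:4@99] asks=[-]
After op 3 [order #3] limit_sell(price=95, qty=6): fills=#1x#3:6@102; bids=[#1:3@102 #2:4@99] asks=[-]
After op 4 [order #4] limit_sell(price=97, qty=8): fills=#1x#4:3@102 #2x#4:4@99; bids=[-] asks=[#4:1@97]
After op 5 [order #5] limit_sell(price=95, qty=8): fills=none; bids=[-] asks=[#5:8@95 #4:1@97]

Answer: bid=102 ask=-
bid=102 ask=-
bid=102 ask=-
bid=- ask=97
bid=- ask=95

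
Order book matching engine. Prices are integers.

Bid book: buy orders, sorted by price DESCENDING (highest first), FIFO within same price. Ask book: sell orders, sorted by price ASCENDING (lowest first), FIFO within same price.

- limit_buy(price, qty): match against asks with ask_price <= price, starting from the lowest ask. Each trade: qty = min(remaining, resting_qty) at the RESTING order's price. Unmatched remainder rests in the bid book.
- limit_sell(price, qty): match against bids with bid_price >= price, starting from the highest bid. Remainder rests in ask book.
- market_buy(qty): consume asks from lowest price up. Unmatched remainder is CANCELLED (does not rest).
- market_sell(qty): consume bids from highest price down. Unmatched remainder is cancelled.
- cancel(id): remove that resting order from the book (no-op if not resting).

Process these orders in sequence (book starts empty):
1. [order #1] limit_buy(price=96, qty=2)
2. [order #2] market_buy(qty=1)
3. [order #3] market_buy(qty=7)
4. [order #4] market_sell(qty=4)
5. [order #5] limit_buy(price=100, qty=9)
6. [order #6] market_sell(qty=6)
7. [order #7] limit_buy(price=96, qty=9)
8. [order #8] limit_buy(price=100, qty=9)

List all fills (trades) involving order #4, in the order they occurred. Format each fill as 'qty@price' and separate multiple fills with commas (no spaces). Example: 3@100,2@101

Answer: 2@96

Derivation:
After op 1 [order #1] limit_buy(price=96, qty=2): fills=none; bids=[#1:2@96] asks=[-]
After op 2 [order #2] market_buy(qty=1): fills=none; bids=[#1:2@96] asks=[-]
After op 3 [order #3] market_buy(qty=7): fills=none; bids=[#1:2@96] asks=[-]
After op 4 [order #4] market_sell(qty=4): fills=#1x#4:2@96; bids=[-] asks=[-]
After op 5 [order #5] limit_buy(price=100, qty=9): fills=none; bids=[#5:9@100] asks=[-]
After op 6 [order #6] market_sell(qty=6): fills=#5x#6:6@100; bids=[#5:3@100] asks=[-]
After op 7 [order #7] limit_buy(price=96, qty=9): fills=none; bids=[#5:3@100 #7:9@96] asks=[-]
After op 8 [order #8] limit_buy(price=100, qty=9): fills=none; bids=[#5:3@100 #8:9@100 #7:9@96] asks=[-]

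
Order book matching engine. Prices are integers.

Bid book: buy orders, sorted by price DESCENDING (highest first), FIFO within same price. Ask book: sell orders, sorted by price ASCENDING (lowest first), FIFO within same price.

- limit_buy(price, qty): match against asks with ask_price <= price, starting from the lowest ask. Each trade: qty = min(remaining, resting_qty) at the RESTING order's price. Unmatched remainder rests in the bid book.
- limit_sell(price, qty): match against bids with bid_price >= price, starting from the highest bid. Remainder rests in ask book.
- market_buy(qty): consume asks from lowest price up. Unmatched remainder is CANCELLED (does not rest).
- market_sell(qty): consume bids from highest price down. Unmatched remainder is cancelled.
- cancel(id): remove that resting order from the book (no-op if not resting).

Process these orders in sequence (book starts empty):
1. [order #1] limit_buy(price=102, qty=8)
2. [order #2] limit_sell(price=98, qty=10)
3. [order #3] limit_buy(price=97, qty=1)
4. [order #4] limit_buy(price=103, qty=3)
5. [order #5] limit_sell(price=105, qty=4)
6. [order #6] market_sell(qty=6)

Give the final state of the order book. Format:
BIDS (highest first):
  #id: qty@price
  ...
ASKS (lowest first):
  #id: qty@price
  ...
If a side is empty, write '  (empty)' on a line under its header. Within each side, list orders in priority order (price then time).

After op 1 [order #1] limit_buy(price=102, qty=8): fills=none; bids=[#1:8@102] asks=[-]
After op 2 [order #2] limit_sell(price=98, qty=10): fills=#1x#2:8@102; bids=[-] asks=[#2:2@98]
After op 3 [order #3] limit_buy(price=97, qty=1): fills=none; bids=[#3:1@97] asks=[#2:2@98]
After op 4 [order #4] limit_buy(price=103, qty=3): fills=#4x#2:2@98; bids=[#4:1@103 #3:1@97] asks=[-]
After op 5 [order #5] limit_sell(price=105, qty=4): fills=none; bids=[#4:1@103 #3:1@97] asks=[#5:4@105]
After op 6 [order #6] market_sell(qty=6): fills=#4x#6:1@103 #3x#6:1@97; bids=[-] asks=[#5:4@105]

Answer: BIDS (highest first):
  (empty)
ASKS (lowest first):
  #5: 4@105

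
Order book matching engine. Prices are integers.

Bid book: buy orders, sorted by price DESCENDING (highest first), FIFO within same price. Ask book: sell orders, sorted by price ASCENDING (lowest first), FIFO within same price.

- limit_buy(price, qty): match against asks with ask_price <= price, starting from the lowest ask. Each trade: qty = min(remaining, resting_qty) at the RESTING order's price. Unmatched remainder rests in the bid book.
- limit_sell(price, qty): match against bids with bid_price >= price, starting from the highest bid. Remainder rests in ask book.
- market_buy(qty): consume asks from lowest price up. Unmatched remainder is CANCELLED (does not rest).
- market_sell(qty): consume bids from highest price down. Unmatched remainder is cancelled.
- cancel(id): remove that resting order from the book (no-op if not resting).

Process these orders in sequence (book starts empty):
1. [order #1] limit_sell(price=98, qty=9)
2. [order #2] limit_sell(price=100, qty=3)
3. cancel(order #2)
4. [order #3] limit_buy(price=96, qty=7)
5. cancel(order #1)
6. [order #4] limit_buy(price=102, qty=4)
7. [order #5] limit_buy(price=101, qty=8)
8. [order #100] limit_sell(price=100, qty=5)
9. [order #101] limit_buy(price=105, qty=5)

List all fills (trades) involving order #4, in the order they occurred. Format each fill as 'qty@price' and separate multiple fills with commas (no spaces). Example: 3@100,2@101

After op 1 [order #1] limit_sell(price=98, qty=9): fills=none; bids=[-] asks=[#1:9@98]
After op 2 [order #2] limit_sell(price=100, qty=3): fills=none; bids=[-] asks=[#1:9@98 #2:3@100]
After op 3 cancel(order #2): fills=none; bids=[-] asks=[#1:9@98]
After op 4 [order #3] limit_buy(price=96, qty=7): fills=none; bids=[#3:7@96] asks=[#1:9@98]
After op 5 cancel(order #1): fills=none; bids=[#3:7@96] asks=[-]
After op 6 [order #4] limit_buy(price=102, qty=4): fills=none; bids=[#4:4@102 #3:7@96] asks=[-]
After op 7 [order #5] limit_buy(price=101, qty=8): fills=none; bids=[#4:4@102 #5:8@101 #3:7@96] asks=[-]
After op 8 [order #100] limit_sell(price=100, qty=5): fills=#4x#100:4@102 #5x#100:1@101; bids=[#5:7@101 #3:7@96] asks=[-]
After op 9 [order #101] limit_buy(price=105, qty=5): fills=none; bids=[#101:5@105 #5:7@101 #3:7@96] asks=[-]

Answer: 4@102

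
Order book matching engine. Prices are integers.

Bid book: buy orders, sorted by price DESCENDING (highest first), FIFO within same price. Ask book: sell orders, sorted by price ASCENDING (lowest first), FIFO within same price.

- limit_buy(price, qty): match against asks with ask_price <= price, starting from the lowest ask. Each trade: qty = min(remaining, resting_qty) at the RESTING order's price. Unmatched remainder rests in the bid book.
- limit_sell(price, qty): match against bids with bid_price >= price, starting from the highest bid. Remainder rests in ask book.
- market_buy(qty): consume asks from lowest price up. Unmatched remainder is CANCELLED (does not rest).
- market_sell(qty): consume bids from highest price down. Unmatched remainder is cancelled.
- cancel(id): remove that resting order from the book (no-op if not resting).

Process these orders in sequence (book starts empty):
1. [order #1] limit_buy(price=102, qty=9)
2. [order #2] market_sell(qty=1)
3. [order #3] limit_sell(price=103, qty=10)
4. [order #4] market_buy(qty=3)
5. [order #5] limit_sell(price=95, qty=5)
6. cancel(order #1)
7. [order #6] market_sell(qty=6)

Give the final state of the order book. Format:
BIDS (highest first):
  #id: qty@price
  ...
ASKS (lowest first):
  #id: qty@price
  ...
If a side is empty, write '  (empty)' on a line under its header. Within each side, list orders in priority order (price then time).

Answer: BIDS (highest first):
  (empty)
ASKS (lowest first):
  #3: 7@103

Derivation:
After op 1 [order #1] limit_buy(price=102, qty=9): fills=none; bids=[#1:9@102] asks=[-]
After op 2 [order #2] market_sell(qty=1): fills=#1x#2:1@102; bids=[#1:8@102] asks=[-]
After op 3 [order #3] limit_sell(price=103, qty=10): fills=none; bids=[#1:8@102] asks=[#3:10@103]
After op 4 [order #4] market_buy(qty=3): fills=#4x#3:3@103; bids=[#1:8@102] asks=[#3:7@103]
After op 5 [order #5] limit_sell(price=95, qty=5): fills=#1x#5:5@102; bids=[#1:3@102] asks=[#3:7@103]
After op 6 cancel(order #1): fills=none; bids=[-] asks=[#3:7@103]
After op 7 [order #6] market_sell(qty=6): fills=none; bids=[-] asks=[#3:7@103]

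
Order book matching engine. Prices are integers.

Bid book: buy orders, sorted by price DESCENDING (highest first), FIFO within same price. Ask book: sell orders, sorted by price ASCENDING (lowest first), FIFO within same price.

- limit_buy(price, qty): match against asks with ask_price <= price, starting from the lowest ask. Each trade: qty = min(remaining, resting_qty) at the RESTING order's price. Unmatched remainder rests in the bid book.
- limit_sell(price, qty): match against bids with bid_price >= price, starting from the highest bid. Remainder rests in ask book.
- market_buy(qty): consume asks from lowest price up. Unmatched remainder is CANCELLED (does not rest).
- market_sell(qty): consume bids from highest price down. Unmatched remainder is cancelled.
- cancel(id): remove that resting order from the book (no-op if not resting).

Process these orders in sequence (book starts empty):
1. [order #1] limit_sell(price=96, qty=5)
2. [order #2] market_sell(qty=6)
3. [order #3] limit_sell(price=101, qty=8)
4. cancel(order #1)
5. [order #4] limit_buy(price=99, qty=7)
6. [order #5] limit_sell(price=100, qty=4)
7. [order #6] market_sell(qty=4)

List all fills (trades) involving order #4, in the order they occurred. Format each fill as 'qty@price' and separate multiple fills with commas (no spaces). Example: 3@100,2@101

Answer: 4@99

Derivation:
After op 1 [order #1] limit_sell(price=96, qty=5): fills=none; bids=[-] asks=[#1:5@96]
After op 2 [order #2] market_sell(qty=6): fills=none; bids=[-] asks=[#1:5@96]
After op 3 [order #3] limit_sell(price=101, qty=8): fills=none; bids=[-] asks=[#1:5@96 #3:8@101]
After op 4 cancel(order #1): fills=none; bids=[-] asks=[#3:8@101]
After op 5 [order #4] limit_buy(price=99, qty=7): fills=none; bids=[#4:7@99] asks=[#3:8@101]
After op 6 [order #5] limit_sell(price=100, qty=4): fills=none; bids=[#4:7@99] asks=[#5:4@100 #3:8@101]
After op 7 [order #6] market_sell(qty=4): fills=#4x#6:4@99; bids=[#4:3@99] asks=[#5:4@100 #3:8@101]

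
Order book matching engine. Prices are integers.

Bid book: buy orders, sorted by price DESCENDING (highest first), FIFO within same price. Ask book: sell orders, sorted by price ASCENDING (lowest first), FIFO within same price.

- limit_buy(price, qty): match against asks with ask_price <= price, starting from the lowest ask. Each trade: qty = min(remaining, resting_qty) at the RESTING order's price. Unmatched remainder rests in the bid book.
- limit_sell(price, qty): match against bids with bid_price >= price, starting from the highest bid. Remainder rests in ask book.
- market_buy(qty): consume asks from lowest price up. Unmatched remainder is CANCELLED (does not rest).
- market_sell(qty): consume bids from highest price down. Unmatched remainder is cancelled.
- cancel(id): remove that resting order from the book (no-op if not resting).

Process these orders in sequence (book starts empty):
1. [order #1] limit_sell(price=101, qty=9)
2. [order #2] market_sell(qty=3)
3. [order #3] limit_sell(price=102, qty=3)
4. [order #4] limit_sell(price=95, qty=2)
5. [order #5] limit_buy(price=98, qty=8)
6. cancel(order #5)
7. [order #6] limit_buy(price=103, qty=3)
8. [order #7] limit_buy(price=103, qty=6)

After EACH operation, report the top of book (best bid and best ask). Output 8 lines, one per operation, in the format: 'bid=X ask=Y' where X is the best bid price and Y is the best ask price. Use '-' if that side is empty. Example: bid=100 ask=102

After op 1 [order #1] limit_sell(price=101, qty=9): fills=none; bids=[-] asks=[#1:9@101]
After op 2 [order #2] market_sell(qty=3): fills=none; bids=[-] asks=[#1:9@101]
After op 3 [order #3] limit_sell(price=102, qty=3): fills=none; bids=[-] asks=[#1:9@101 #3:3@102]
After op 4 [order #4] limit_sell(price=95, qty=2): fills=none; bids=[-] asks=[#4:2@95 #1:9@101 #3:3@102]
After op 5 [order #5] limit_buy(price=98, qty=8): fills=#5x#4:2@95; bids=[#5:6@98] asks=[#1:9@101 #3:3@102]
After op 6 cancel(order #5): fills=none; bids=[-] asks=[#1:9@101 #3:3@102]
After op 7 [order #6] limit_buy(price=103, qty=3): fills=#6x#1:3@101; bids=[-] asks=[#1:6@101 #3:3@102]
After op 8 [order #7] limit_buy(price=103, qty=6): fills=#7x#1:6@101; bids=[-] asks=[#3:3@102]

Answer: bid=- ask=101
bid=- ask=101
bid=- ask=101
bid=- ask=95
bid=98 ask=101
bid=- ask=101
bid=- ask=101
bid=- ask=102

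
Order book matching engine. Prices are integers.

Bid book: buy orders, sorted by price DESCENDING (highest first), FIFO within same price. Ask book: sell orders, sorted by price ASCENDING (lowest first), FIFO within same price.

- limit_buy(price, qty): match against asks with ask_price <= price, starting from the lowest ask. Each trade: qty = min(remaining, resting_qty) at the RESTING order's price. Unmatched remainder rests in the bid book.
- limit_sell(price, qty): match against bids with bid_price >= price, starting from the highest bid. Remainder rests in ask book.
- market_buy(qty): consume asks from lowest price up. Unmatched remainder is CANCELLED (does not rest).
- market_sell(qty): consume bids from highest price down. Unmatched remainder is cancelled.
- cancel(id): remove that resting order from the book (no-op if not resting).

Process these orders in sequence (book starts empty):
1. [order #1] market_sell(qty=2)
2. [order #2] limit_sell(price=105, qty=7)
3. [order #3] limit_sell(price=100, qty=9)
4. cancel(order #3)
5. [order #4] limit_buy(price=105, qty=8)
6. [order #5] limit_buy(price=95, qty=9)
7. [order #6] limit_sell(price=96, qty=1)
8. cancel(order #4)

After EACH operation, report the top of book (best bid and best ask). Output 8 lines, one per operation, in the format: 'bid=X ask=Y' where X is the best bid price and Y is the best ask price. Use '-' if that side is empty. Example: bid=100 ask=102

After op 1 [order #1] market_sell(qty=2): fills=none; bids=[-] asks=[-]
After op 2 [order #2] limit_sell(price=105, qty=7): fills=none; bids=[-] asks=[#2:7@105]
After op 3 [order #3] limit_sell(price=100, qty=9): fills=none; bids=[-] asks=[#3:9@100 #2:7@105]
After op 4 cancel(order #3): fills=none; bids=[-] asks=[#2:7@105]
After op 5 [order #4] limit_buy(price=105, qty=8): fills=#4x#2:7@105; bids=[#4:1@105] asks=[-]
After op 6 [order #5] limit_buy(price=95, qty=9): fills=none; bids=[#4:1@105 #5:9@95] asks=[-]
After op 7 [order #6] limit_sell(price=96, qty=1): fills=#4x#6:1@105; bids=[#5:9@95] asks=[-]
After op 8 cancel(order #4): fills=none; bids=[#5:9@95] asks=[-]

Answer: bid=- ask=-
bid=- ask=105
bid=- ask=100
bid=- ask=105
bid=105 ask=-
bid=105 ask=-
bid=95 ask=-
bid=95 ask=-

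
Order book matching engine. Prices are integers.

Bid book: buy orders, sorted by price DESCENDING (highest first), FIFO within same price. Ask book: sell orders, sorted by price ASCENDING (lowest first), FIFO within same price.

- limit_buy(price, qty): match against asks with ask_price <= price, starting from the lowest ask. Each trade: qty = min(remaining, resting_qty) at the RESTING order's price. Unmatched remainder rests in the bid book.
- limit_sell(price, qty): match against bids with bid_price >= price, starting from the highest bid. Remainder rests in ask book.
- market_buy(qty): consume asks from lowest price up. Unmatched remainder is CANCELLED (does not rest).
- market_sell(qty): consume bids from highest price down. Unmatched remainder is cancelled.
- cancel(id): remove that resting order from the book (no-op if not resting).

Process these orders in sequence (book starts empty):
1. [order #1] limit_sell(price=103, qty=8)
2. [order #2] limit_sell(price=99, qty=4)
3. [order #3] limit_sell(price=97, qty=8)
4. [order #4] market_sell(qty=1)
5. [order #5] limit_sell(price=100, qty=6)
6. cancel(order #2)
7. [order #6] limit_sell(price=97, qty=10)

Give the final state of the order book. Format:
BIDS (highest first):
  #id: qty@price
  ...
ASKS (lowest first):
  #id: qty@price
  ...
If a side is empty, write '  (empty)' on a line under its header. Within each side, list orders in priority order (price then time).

After op 1 [order #1] limit_sell(price=103, qty=8): fills=none; bids=[-] asks=[#1:8@103]
After op 2 [order #2] limit_sell(price=99, qty=4): fills=none; bids=[-] asks=[#2:4@99 #1:8@103]
After op 3 [order #3] limit_sell(price=97, qty=8): fills=none; bids=[-] asks=[#3:8@97 #2:4@99 #1:8@103]
After op 4 [order #4] market_sell(qty=1): fills=none; bids=[-] asks=[#3:8@97 #2:4@99 #1:8@103]
After op 5 [order #5] limit_sell(price=100, qty=6): fills=none; bids=[-] asks=[#3:8@97 #2:4@99 #5:6@100 #1:8@103]
After op 6 cancel(order #2): fills=none; bids=[-] asks=[#3:8@97 #5:6@100 #1:8@103]
After op 7 [order #6] limit_sell(price=97, qty=10): fills=none; bids=[-] asks=[#3:8@97 #6:10@97 #5:6@100 #1:8@103]

Answer: BIDS (highest first):
  (empty)
ASKS (lowest first):
  #3: 8@97
  #6: 10@97
  #5: 6@100
  #1: 8@103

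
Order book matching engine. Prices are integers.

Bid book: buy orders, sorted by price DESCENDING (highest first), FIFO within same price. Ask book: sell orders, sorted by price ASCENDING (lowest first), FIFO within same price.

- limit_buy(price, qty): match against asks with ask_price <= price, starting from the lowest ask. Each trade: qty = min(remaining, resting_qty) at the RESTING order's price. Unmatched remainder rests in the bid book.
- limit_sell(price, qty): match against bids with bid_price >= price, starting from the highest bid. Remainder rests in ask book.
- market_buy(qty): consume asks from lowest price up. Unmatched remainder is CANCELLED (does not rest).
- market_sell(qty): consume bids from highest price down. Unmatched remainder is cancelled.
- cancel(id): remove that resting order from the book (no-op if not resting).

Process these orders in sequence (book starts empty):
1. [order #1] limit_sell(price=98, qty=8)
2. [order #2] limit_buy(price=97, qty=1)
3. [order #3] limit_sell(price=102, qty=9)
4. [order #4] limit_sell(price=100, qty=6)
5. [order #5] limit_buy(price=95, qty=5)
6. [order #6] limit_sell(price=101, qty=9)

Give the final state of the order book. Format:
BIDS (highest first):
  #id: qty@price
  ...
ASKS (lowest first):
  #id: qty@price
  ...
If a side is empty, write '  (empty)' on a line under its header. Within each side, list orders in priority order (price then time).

Answer: BIDS (highest first):
  #2: 1@97
  #5: 5@95
ASKS (lowest first):
  #1: 8@98
  #4: 6@100
  #6: 9@101
  #3: 9@102

Derivation:
After op 1 [order #1] limit_sell(price=98, qty=8): fills=none; bids=[-] asks=[#1:8@98]
After op 2 [order #2] limit_buy(price=97, qty=1): fills=none; bids=[#2:1@97] asks=[#1:8@98]
After op 3 [order #3] limit_sell(price=102, qty=9): fills=none; bids=[#2:1@97] asks=[#1:8@98 #3:9@102]
After op 4 [order #4] limit_sell(price=100, qty=6): fills=none; bids=[#2:1@97] asks=[#1:8@98 #4:6@100 #3:9@102]
After op 5 [order #5] limit_buy(price=95, qty=5): fills=none; bids=[#2:1@97 #5:5@95] asks=[#1:8@98 #4:6@100 #3:9@102]
After op 6 [order #6] limit_sell(price=101, qty=9): fills=none; bids=[#2:1@97 #5:5@95] asks=[#1:8@98 #4:6@100 #6:9@101 #3:9@102]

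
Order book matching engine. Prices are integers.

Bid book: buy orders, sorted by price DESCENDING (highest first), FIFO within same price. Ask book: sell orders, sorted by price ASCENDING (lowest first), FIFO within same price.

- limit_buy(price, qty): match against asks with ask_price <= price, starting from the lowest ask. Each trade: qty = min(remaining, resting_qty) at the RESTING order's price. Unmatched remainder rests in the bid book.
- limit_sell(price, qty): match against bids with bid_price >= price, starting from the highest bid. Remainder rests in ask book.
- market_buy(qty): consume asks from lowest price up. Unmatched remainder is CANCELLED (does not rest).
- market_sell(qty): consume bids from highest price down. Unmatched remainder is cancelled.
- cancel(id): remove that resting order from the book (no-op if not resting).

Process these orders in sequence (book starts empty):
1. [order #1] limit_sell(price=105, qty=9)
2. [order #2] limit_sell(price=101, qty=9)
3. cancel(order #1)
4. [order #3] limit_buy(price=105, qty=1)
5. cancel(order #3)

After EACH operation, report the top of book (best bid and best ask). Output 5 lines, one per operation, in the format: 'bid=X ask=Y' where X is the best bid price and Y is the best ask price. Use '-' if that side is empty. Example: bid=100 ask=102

After op 1 [order #1] limit_sell(price=105, qty=9): fills=none; bids=[-] asks=[#1:9@105]
After op 2 [order #2] limit_sell(price=101, qty=9): fills=none; bids=[-] asks=[#2:9@101 #1:9@105]
After op 3 cancel(order #1): fills=none; bids=[-] asks=[#2:9@101]
After op 4 [order #3] limit_buy(price=105, qty=1): fills=#3x#2:1@101; bids=[-] asks=[#2:8@101]
After op 5 cancel(order #3): fills=none; bids=[-] asks=[#2:8@101]

Answer: bid=- ask=105
bid=- ask=101
bid=- ask=101
bid=- ask=101
bid=- ask=101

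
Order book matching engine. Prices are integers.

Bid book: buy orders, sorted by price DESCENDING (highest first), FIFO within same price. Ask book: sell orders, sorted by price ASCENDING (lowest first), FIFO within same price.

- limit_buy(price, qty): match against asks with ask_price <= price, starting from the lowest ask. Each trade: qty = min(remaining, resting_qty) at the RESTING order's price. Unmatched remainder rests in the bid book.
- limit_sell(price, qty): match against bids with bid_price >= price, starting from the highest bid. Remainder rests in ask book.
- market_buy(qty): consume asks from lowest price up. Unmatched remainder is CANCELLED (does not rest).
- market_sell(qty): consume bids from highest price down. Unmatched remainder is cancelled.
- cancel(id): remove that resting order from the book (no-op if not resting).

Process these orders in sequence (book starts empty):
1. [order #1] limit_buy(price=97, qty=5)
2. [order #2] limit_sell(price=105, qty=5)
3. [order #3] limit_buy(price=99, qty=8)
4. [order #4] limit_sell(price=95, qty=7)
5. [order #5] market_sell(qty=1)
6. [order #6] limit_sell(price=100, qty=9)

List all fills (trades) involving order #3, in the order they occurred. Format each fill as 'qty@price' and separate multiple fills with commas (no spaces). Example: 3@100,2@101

Answer: 7@99,1@99

Derivation:
After op 1 [order #1] limit_buy(price=97, qty=5): fills=none; bids=[#1:5@97] asks=[-]
After op 2 [order #2] limit_sell(price=105, qty=5): fills=none; bids=[#1:5@97] asks=[#2:5@105]
After op 3 [order #3] limit_buy(price=99, qty=8): fills=none; bids=[#3:8@99 #1:5@97] asks=[#2:5@105]
After op 4 [order #4] limit_sell(price=95, qty=7): fills=#3x#4:7@99; bids=[#3:1@99 #1:5@97] asks=[#2:5@105]
After op 5 [order #5] market_sell(qty=1): fills=#3x#5:1@99; bids=[#1:5@97] asks=[#2:5@105]
After op 6 [order #6] limit_sell(price=100, qty=9): fills=none; bids=[#1:5@97] asks=[#6:9@100 #2:5@105]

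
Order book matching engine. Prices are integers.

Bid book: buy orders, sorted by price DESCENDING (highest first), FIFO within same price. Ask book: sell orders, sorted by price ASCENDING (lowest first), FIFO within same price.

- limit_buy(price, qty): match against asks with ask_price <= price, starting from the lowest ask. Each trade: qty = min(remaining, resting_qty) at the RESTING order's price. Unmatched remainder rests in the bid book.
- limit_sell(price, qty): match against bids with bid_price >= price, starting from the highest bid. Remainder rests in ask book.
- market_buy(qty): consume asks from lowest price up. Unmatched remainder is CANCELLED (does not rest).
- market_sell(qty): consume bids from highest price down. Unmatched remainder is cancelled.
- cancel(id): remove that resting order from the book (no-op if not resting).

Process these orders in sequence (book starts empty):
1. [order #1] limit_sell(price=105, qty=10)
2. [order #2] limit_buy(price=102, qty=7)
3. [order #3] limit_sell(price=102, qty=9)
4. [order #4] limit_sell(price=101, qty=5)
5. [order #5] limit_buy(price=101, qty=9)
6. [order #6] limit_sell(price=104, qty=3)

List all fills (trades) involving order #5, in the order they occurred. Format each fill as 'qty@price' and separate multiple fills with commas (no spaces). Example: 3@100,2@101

Answer: 5@101

Derivation:
After op 1 [order #1] limit_sell(price=105, qty=10): fills=none; bids=[-] asks=[#1:10@105]
After op 2 [order #2] limit_buy(price=102, qty=7): fills=none; bids=[#2:7@102] asks=[#1:10@105]
After op 3 [order #3] limit_sell(price=102, qty=9): fills=#2x#3:7@102; bids=[-] asks=[#3:2@102 #1:10@105]
After op 4 [order #4] limit_sell(price=101, qty=5): fills=none; bids=[-] asks=[#4:5@101 #3:2@102 #1:10@105]
After op 5 [order #5] limit_buy(price=101, qty=9): fills=#5x#4:5@101; bids=[#5:4@101] asks=[#3:2@102 #1:10@105]
After op 6 [order #6] limit_sell(price=104, qty=3): fills=none; bids=[#5:4@101] asks=[#3:2@102 #6:3@104 #1:10@105]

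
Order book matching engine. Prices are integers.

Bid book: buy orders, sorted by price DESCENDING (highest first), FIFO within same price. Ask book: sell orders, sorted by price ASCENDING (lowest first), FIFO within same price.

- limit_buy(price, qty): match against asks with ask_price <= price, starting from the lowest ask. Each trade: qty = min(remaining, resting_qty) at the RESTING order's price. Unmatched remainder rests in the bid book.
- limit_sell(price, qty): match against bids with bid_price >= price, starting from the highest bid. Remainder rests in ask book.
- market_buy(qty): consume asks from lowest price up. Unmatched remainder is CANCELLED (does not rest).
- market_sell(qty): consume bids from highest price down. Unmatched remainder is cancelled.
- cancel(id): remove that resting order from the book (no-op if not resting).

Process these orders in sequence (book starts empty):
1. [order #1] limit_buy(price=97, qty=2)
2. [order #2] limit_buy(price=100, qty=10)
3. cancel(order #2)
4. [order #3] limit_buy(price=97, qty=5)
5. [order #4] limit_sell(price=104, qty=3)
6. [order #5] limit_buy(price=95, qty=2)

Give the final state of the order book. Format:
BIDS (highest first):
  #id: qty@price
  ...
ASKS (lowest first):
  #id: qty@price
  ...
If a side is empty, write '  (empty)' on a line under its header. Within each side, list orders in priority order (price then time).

After op 1 [order #1] limit_buy(price=97, qty=2): fills=none; bids=[#1:2@97] asks=[-]
After op 2 [order #2] limit_buy(price=100, qty=10): fills=none; bids=[#2:10@100 #1:2@97] asks=[-]
After op 3 cancel(order #2): fills=none; bids=[#1:2@97] asks=[-]
After op 4 [order #3] limit_buy(price=97, qty=5): fills=none; bids=[#1:2@97 #3:5@97] asks=[-]
After op 5 [order #4] limit_sell(price=104, qty=3): fills=none; bids=[#1:2@97 #3:5@97] asks=[#4:3@104]
After op 6 [order #5] limit_buy(price=95, qty=2): fills=none; bids=[#1:2@97 #3:5@97 #5:2@95] asks=[#4:3@104]

Answer: BIDS (highest first):
  #1: 2@97
  #3: 5@97
  #5: 2@95
ASKS (lowest first):
  #4: 3@104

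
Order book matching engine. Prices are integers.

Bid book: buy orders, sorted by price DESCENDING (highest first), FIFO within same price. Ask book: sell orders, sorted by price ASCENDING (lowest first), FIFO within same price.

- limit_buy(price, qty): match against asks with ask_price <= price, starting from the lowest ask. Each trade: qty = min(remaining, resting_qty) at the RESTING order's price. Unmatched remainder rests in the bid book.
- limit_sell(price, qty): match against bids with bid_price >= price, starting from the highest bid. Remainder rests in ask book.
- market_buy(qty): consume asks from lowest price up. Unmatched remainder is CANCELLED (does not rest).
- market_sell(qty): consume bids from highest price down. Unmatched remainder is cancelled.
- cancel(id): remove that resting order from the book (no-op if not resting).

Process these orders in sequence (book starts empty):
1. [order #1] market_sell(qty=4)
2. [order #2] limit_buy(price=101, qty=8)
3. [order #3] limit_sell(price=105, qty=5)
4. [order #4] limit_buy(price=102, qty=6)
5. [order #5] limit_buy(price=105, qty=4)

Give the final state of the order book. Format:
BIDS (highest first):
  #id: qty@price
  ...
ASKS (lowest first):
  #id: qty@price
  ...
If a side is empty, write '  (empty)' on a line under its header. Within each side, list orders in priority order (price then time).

Answer: BIDS (highest first):
  #4: 6@102
  #2: 8@101
ASKS (lowest first):
  #3: 1@105

Derivation:
After op 1 [order #1] market_sell(qty=4): fills=none; bids=[-] asks=[-]
After op 2 [order #2] limit_buy(price=101, qty=8): fills=none; bids=[#2:8@101] asks=[-]
After op 3 [order #3] limit_sell(price=105, qty=5): fills=none; bids=[#2:8@101] asks=[#3:5@105]
After op 4 [order #4] limit_buy(price=102, qty=6): fills=none; bids=[#4:6@102 #2:8@101] asks=[#3:5@105]
After op 5 [order #5] limit_buy(price=105, qty=4): fills=#5x#3:4@105; bids=[#4:6@102 #2:8@101] asks=[#3:1@105]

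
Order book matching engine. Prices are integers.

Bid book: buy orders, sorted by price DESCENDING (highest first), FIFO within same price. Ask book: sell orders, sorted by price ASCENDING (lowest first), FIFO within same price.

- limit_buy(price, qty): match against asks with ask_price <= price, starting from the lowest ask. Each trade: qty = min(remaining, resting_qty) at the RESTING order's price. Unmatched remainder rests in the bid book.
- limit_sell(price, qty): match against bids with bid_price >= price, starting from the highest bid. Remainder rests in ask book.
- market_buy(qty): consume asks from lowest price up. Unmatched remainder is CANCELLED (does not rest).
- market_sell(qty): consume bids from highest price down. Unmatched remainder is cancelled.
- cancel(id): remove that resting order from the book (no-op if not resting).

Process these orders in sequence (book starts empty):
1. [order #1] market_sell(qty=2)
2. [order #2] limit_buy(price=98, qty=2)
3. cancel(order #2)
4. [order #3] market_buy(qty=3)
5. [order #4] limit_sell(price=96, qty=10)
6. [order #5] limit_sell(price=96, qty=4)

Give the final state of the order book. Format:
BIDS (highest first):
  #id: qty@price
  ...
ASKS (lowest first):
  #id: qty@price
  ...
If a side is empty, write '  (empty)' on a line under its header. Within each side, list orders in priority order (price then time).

After op 1 [order #1] market_sell(qty=2): fills=none; bids=[-] asks=[-]
After op 2 [order #2] limit_buy(price=98, qty=2): fills=none; bids=[#2:2@98] asks=[-]
After op 3 cancel(order #2): fills=none; bids=[-] asks=[-]
After op 4 [order #3] market_buy(qty=3): fills=none; bids=[-] asks=[-]
After op 5 [order #4] limit_sell(price=96, qty=10): fills=none; bids=[-] asks=[#4:10@96]
After op 6 [order #5] limit_sell(price=96, qty=4): fills=none; bids=[-] asks=[#4:10@96 #5:4@96]

Answer: BIDS (highest first):
  (empty)
ASKS (lowest first):
  #4: 10@96
  #5: 4@96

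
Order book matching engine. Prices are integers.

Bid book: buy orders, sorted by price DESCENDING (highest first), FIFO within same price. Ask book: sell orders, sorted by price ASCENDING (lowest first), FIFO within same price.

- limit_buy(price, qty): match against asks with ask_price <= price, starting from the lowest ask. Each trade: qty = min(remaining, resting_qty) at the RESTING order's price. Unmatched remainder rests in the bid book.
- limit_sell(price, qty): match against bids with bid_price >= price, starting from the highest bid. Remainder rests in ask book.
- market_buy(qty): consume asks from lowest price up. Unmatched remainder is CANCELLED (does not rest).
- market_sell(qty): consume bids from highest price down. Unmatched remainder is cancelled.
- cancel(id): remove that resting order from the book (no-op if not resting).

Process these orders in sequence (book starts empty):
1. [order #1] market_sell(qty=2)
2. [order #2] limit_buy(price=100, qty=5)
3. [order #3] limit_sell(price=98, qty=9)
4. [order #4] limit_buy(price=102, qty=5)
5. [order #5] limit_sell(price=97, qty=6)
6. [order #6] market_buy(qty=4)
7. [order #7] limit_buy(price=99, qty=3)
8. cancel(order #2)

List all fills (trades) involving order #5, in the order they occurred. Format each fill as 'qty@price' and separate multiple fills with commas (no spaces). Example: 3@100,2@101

Answer: 1@102,4@97,1@97

Derivation:
After op 1 [order #1] market_sell(qty=2): fills=none; bids=[-] asks=[-]
After op 2 [order #2] limit_buy(price=100, qty=5): fills=none; bids=[#2:5@100] asks=[-]
After op 3 [order #3] limit_sell(price=98, qty=9): fills=#2x#3:5@100; bids=[-] asks=[#3:4@98]
After op 4 [order #4] limit_buy(price=102, qty=5): fills=#4x#3:4@98; bids=[#4:1@102] asks=[-]
After op 5 [order #5] limit_sell(price=97, qty=6): fills=#4x#5:1@102; bids=[-] asks=[#5:5@97]
After op 6 [order #6] market_buy(qty=4): fills=#6x#5:4@97; bids=[-] asks=[#5:1@97]
After op 7 [order #7] limit_buy(price=99, qty=3): fills=#7x#5:1@97; bids=[#7:2@99] asks=[-]
After op 8 cancel(order #2): fills=none; bids=[#7:2@99] asks=[-]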